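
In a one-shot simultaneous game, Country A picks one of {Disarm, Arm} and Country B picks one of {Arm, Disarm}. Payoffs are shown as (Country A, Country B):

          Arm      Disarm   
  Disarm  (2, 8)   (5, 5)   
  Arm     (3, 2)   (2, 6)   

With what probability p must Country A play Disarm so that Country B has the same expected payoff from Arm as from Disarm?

Set Country B's expected payoff from Arm equal to that from Disarm:
  Country B's payoff from Arm: p·8 + (1−p)·2 = 6p + 2
  Country B's payoff from Disarm: p·5 + (1−p)·6 = -p + 6
  6p + 2 = -p + 6  ⇒  7p = 4  ⇒  p = 4/7.

p = 4/7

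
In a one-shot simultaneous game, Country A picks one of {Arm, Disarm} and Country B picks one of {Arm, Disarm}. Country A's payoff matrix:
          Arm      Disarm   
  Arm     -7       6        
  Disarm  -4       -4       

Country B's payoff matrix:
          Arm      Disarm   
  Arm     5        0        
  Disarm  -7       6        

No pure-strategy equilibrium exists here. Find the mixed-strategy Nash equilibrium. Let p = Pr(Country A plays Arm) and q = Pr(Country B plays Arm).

In a mixed equilibrium Country B is indifferent between Arm and Disarm; this condition fixes p.
  Country B's payoff from Arm: p·5 + (1−p)·(-7) = 12p - 7
  Country B's payoff from Disarm: p·0 + (1−p)·6 = -6p + 6
  12p - 7 = -6p + 6  ⇒  18p = 13  ⇒  p = 13/18.
Country B's mix must leave Country A indifferent between Arm and Disarm.
  Country A's payoff from Arm: q·(-7) + (1−q)·6 = -13q + 6
  Country A's payoff from Disarm: q·(-4) + (1−q)·(-4) = -4
  -13q + 6 = -4  ⇒  -13q = -10  ⇒  q = 10/13.

p = 13/18, q = 10/13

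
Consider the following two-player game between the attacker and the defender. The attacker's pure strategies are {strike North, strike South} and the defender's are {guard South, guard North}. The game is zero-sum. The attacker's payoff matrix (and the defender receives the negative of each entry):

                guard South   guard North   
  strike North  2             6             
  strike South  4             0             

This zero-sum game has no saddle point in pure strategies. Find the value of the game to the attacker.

The attacker's indifference between strike North and strike South determines the defender's mixing probability q:
  the attacker's expected payoff from strike North: q·2 + (1−q)·6 = -4q + 6
  the attacker's expected payoff from strike South: q·4 + (1−q)·0 = 4q
  -4q + 6 = 4q  ⇒  -8q = -6  ⇒  q = 3/4.
The value is the attacker's expected payoff against this mix (using strike North): (3/4)·2 + (1/4)·6 = 3.

v = 3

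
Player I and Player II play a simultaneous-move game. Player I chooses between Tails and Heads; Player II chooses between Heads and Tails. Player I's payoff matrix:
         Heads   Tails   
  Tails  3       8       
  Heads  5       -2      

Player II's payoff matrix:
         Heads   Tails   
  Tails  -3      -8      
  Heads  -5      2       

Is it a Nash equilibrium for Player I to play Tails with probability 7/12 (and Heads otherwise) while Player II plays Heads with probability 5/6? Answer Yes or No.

Check Player II's indifference given Player I's mix p = 7/12:
  payoff from Heads = -23/6; payoff from Tails = -23/6 — equal.
Check Player I's indifference given Player II's mix q = 5/6:
  payoff from Tails = 23/6; payoff from Heads = 23/6 — equal.
Both players are indifferent, so neither can profitably deviate.

Yes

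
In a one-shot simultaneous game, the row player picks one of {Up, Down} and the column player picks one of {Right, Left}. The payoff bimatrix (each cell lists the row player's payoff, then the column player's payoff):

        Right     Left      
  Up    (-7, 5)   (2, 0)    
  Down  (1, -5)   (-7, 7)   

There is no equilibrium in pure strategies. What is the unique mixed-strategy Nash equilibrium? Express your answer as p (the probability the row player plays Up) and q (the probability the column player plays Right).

p = 12/17, q = 9/17

The column player's indifference between Right and Left determines the row player's mixing probability p:
  the column player's payoff to Right: p·5 + (1−p)·(-5) = 10p - 5
  the column player's payoff to Left: p·0 + (1−p)·7 = -7p + 7
  10p - 5 = -7p + 7  ⇒  17p = 12  ⇒  p = 12/17.
The column player's mix must leave the row player indifferent between Up and Down.
  the row player's expected payoff from Up: q·(-7) + (1−q)·2 = -9q + 2
  the row player's expected payoff from Down: q·1 + (1−q)·(-7) = 8q - 7
  -9q + 2 = 8q - 7  ⇒  -17q = -9  ⇒  q = 9/17.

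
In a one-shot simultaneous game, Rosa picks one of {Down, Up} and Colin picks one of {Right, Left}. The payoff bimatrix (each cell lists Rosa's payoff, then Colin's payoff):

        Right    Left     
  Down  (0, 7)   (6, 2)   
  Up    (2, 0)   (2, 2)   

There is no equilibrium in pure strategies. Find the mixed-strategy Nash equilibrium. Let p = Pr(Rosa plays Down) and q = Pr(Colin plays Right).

Colin's indifference between Right and Left determines Rosa's mixing probability p:
  Colin's expected payoff from Right: p·7 + (1−p)·0 = 7p
  Colin's expected payoff from Left: p·2 + (1−p)·2 = 2
  7p = 2  ⇒  7p = 2  ⇒  p = 2/7.
Colin's mix must leave Rosa indifferent between Down and Up.
  Rosa's payoff to Down: q·0 + (1−q)·6 = -6q + 6
  Rosa's payoff to Up: q·2 + (1−q)·2 = 2
  -6q + 6 = 2  ⇒  -6q = -4  ⇒  q = 2/3.

p = 2/7, q = 2/3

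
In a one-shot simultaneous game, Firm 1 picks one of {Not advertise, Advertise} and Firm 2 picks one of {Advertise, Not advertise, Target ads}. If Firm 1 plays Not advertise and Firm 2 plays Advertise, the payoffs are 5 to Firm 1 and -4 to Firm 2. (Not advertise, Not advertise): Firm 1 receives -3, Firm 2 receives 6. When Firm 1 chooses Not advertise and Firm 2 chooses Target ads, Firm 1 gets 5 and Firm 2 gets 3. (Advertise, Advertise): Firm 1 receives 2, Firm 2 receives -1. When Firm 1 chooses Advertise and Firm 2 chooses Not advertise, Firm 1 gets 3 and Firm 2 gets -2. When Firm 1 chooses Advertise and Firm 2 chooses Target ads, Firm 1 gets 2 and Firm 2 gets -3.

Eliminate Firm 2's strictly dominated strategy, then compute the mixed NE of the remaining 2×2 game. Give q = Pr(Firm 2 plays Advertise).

q = 2/3

Firm 2's strategy Target ads is strictly dominated by Not advertise: 6 > 3 and -2 > -3. Eliminate Target ads.
Firm 2's mix must leave Firm 1 indifferent between Not advertise and Advertise.
  Firm 1's payoff to Not advertise: q·5 + (1−q)·(-3) = 8q - 3
  Firm 1's payoff to Advertise: q·2 + (1−q)·3 = -q + 3
  8q - 3 = -q + 3  ⇒  9q = 6  ⇒  q = 2/3.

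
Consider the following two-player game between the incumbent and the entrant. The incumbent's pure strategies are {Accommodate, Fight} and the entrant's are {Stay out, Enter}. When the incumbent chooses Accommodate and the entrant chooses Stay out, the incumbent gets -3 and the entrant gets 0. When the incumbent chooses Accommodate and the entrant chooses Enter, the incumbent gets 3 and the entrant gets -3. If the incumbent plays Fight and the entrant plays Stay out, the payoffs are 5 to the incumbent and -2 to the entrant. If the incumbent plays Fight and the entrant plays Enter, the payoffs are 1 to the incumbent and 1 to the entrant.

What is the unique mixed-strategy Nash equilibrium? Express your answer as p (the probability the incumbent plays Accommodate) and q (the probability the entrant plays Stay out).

For the entrant to be willing to mix, the entrant must be indifferent between Stay out and Enter, which pins down the incumbent's mix.
  the entrant's expected payoff from Stay out: p·0 + (1−p)·(-2) = 2p - 2
  the entrant's expected payoff from Enter: p·(-3) + (1−p)·1 = -4p + 1
  2p - 2 = -4p + 1  ⇒  6p = 3  ⇒  p = 1/2.
In a mixed equilibrium the incumbent is indifferent between Accommodate and Fight; this condition fixes q.
  the incumbent's payoff from Accommodate: q·(-3) + (1−q)·3 = -6q + 3
  the incumbent's payoff from Fight: q·5 + (1−q)·1 = 4q + 1
  -6q + 3 = 4q + 1  ⇒  -10q = -2  ⇒  q = 1/5.

p = 1/2, q = 1/5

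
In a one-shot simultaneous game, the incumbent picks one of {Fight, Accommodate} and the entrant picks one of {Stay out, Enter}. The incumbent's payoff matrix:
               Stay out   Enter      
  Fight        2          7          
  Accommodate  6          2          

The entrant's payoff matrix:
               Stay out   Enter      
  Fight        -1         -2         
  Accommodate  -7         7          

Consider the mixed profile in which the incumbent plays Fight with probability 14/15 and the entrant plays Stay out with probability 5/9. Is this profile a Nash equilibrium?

Check the entrant's indifference given the incumbent's mix p = 14/15:
  payoff from Stay out = -7/5; payoff from Enter = -7/5 — equal.
Check the incumbent's indifference given the entrant's mix q = 5/9:
  payoff from Fight = 38/9; payoff from Accommodate = 38/9 — equal.
Both players are indifferent, so neither can profitably deviate.

Yes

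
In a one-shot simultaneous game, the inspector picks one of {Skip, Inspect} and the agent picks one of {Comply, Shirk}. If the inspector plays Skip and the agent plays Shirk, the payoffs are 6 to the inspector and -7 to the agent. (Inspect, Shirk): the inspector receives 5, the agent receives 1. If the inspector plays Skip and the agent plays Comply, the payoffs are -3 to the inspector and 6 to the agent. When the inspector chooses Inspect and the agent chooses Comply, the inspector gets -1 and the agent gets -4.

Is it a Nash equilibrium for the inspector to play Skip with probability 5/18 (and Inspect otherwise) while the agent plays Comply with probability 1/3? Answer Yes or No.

Yes

Check the agent's indifference given the inspector's mix p = 5/18:
  payoff from Comply = -11/9; payoff from Shirk = -11/9 — equal.
Check the inspector's indifference given the agent's mix q = 1/3:
  payoff from Skip = 3; payoff from Inspect = 3 — equal.
Both players are indifferent, so neither can profitably deviate.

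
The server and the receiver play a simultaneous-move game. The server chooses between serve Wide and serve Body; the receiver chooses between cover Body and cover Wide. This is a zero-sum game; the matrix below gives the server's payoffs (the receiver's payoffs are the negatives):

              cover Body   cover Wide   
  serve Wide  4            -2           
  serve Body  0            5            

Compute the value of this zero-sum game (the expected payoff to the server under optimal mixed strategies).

v = 20/11

The receiver's mix must leave the server indifferent between serve Wide and serve Body.
  the server's payoff to serve Wide: q·4 + (1−q)·(-2) = 6q - 2
  the server's payoff to serve Body: q·0 + (1−q)·5 = -5q + 5
  6q - 2 = -5q + 5  ⇒  11q = 7  ⇒  q = 7/11.
The value is the server's expected payoff against this mix (using serve Wide): (7/11)·4 + (4/11)·(-2) = 20/11.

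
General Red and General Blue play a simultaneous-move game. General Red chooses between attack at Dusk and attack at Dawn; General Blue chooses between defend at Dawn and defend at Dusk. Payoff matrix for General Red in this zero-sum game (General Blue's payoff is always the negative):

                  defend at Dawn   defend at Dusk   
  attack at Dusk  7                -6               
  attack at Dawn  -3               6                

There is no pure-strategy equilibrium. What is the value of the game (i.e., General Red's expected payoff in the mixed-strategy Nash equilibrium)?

General Blue's mix must leave General Red indifferent between attack at Dusk and attack at Dawn.
  General Red's payoff to attack at Dusk: q·7 + (1−q)·(-6) = 13q - 6
  General Red's payoff to attack at Dawn: q·(-3) + (1−q)·6 = -9q + 6
  13q - 6 = -9q + 6  ⇒  22q = 12  ⇒  q = 6/11.
The value is General Red's expected payoff against this mix (using attack at Dusk): (6/11)·7 + (5/11)·(-6) = 12/11.

v = 12/11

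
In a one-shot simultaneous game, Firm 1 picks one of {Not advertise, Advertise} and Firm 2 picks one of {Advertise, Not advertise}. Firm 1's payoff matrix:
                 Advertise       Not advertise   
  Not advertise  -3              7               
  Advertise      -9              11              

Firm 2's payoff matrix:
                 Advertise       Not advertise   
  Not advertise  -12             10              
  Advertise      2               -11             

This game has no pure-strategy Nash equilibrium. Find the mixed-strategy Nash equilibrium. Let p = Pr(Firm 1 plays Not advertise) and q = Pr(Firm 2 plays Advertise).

Firm 2's indifference between Advertise and Not advertise determines Firm 1's mixing probability p:
  Firm 2's expected payoff from Advertise: p·(-12) + (1−p)·2 = -14p + 2
  Firm 2's expected payoff from Not advertise: p·10 + (1−p)·(-11) = 21p - 11
  -14p + 2 = 21p - 11  ⇒  -35p = -13  ⇒  p = 13/35.
Firm 2's mix must leave Firm 1 indifferent between Not advertise and Advertise.
  Firm 1's expected payoff from Not advertise: q·(-3) + (1−q)·7 = -10q + 7
  Firm 1's expected payoff from Advertise: q·(-9) + (1−q)·11 = -20q + 11
  -10q + 7 = -20q + 11  ⇒  10q = 4  ⇒  q = 2/5.

p = 13/35, q = 2/5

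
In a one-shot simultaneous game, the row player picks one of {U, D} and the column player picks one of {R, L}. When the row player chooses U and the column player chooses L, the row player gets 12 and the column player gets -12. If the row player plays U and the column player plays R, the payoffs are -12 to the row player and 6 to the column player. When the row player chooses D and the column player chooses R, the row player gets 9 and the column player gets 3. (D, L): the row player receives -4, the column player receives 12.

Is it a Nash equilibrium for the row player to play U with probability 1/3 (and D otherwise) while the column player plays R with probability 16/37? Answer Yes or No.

Yes

Check the column player's indifference given the row player's mix p = 1/3:
  payoff from R = 4; payoff from L = 4 — equal.
Check the row player's indifference given the column player's mix q = 16/37:
  payoff from U = 60/37; payoff from D = 60/37 — equal.
Both players are indifferent, so neither can profitably deviate.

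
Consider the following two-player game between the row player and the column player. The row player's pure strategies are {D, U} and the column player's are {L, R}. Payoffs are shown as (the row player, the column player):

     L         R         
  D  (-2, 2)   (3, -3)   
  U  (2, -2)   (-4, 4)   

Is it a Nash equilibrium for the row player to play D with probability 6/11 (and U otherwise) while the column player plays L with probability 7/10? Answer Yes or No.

No

Given the column player's mix q = 7/10, the row player's payoff from D is -1/2 but from U is 1/5. The row player strictly prefers U, so the row player would not mix.
So the proposed profile is not a Nash equilibrium.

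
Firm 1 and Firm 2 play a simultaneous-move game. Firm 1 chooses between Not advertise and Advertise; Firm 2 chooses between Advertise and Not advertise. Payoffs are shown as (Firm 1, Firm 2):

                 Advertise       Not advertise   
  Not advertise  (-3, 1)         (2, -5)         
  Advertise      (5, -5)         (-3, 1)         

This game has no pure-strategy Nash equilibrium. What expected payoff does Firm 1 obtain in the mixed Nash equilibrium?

1/13

For Firm 1 to be willing to mix, Firm 1 must be indifferent between Not advertise and Advertise, which pins down Firm 2's mix.
  Firm 1's payoff to Not advertise: q·(-3) + (1−q)·2 = -5q + 2
  Firm 1's payoff to Advertise: q·5 + (1−q)·(-3) = 8q - 3
  -5q + 2 = 8q - 3  ⇒  -13q = -5  ⇒  q = 5/13.
At equilibrium Firm 1 is indifferent across rows, so Firm 1's payoff equals the payoff from Not advertise: (5/13)·(-3) + (8/13)·2 = 1/13.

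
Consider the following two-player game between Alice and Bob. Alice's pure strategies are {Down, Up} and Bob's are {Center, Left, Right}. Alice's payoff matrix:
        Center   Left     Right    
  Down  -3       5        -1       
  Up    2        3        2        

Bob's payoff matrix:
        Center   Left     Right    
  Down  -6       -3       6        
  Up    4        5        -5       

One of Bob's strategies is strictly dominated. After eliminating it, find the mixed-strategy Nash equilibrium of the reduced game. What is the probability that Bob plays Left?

Bob's strategy Center is strictly dominated by Left: -3 > -6 and 5 > 4. Eliminate Center.
Set Alice's expected payoff from Down equal to that from Up:
  Alice's payoff from Down: q·5 + (1−q)·(-1) = 6q - 1
  Alice's payoff from Up: q·3 + (1−q)·2 = q + 2
  6q - 1 = q + 2  ⇒  5q = 3  ⇒  q = 3/5.

q = 3/5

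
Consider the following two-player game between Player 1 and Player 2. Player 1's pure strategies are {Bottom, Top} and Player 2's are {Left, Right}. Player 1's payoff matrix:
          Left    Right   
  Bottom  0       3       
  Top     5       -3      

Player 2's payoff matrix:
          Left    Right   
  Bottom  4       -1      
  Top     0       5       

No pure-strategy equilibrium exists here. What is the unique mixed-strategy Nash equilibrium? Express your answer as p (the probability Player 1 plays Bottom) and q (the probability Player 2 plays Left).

Player 1's mix must leave Player 2 indifferent between Left and Right.
  Player 2's expected payoff from Left: p·4 + (1−p)·0 = 4p
  Player 2's expected payoff from Right: p·(-1) + (1−p)·5 = -6p + 5
  4p = -6p + 5  ⇒  10p = 5  ⇒  p = 1/2.
Set Player 1's expected payoff from Bottom equal to that from Top:
  Player 1's payoff from Bottom: q·0 + (1−q)·3 = -3q + 3
  Player 1's payoff from Top: q·5 + (1−q)·(-3) = 8q - 3
  -3q + 3 = 8q - 3  ⇒  -11q = -6  ⇒  q = 6/11.

p = 1/2, q = 6/11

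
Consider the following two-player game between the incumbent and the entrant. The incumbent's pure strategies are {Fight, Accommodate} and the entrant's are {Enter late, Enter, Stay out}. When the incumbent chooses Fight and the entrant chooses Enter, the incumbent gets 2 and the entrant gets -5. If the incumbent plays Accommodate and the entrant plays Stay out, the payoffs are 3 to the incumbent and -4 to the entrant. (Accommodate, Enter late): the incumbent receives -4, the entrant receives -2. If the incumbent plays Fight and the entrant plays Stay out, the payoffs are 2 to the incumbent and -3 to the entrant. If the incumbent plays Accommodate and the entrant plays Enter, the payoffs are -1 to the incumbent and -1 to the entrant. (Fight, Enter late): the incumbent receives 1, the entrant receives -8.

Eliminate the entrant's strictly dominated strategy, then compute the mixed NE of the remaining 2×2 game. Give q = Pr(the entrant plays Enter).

The entrant's strategy Enter late is strictly dominated by Enter: -5 > -8 and -1 > -2. Eliminate Enter late.
Set the incumbent's expected payoff from Fight equal to that from Accommodate:
  the incumbent's expected payoff from Fight: q·2 + (1−q)·2 = 2
  the incumbent's expected payoff from Accommodate: q·(-1) + (1−q)·3 = -4q + 3
  2 = -4q + 3  ⇒  4q = 1  ⇒  q = 1/4.

q = 1/4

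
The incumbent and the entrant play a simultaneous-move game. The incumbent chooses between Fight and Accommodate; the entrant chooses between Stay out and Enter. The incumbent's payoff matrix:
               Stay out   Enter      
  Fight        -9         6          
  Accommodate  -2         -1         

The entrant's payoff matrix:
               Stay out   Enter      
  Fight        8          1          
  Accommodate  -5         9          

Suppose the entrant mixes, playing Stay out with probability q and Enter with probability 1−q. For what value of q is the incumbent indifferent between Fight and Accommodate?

q = 1/2

Set the incumbent's expected payoff from Fight equal to that from Accommodate:
  the incumbent's expected payoff from Fight: q·(-9) + (1−q)·6 = -15q + 6
  the incumbent's expected payoff from Accommodate: q·(-2) + (1−q)·(-1) = -q - 1
  -15q + 6 = -q - 1  ⇒  -14q = -7  ⇒  q = 1/2.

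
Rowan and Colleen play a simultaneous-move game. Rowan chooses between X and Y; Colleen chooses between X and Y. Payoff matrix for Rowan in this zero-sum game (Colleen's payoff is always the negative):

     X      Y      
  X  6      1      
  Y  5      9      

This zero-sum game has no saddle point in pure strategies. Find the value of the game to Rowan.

v = 49/9

For Rowan to be willing to mix, Rowan must be indifferent between X and Y, which pins down Colleen's mix.
  Rowan's payoff to X: q·6 + (1−q)·1 = 5q + 1
  Rowan's payoff to Y: q·5 + (1−q)·9 = -4q + 9
  5q + 1 = -4q + 9  ⇒  9q = 8  ⇒  q = 8/9.
The value is Rowan's expected payoff against this mix (using X): (8/9)·6 + (1/9)·1 = 49/9.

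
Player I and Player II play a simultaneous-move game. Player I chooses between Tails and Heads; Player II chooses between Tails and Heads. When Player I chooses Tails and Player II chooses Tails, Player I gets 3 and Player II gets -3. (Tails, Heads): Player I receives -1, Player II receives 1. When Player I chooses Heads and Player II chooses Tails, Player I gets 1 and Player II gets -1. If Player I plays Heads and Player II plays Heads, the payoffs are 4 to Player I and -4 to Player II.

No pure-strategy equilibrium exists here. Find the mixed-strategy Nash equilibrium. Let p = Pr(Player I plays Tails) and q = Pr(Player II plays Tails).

Set Player II's expected payoff from Tails equal to that from Heads:
  Player II's payoff to Tails: p·(-3) + (1−p)·(-1) = -2p - 1
  Player II's payoff to Heads: p·1 + (1−p)·(-4) = 5p - 4
  -2p - 1 = 5p - 4  ⇒  -7p = -3  ⇒  p = 3/7.
Player I's indifference between Tails and Heads determines Player II's mixing probability q:
  Player I's payoff to Tails: q·3 + (1−q)·(-1) = 4q - 1
  Player I's payoff to Heads: q·1 + (1−q)·4 = -3q + 4
  4q - 1 = -3q + 4  ⇒  7q = 5  ⇒  q = 5/7.

p = 3/7, q = 5/7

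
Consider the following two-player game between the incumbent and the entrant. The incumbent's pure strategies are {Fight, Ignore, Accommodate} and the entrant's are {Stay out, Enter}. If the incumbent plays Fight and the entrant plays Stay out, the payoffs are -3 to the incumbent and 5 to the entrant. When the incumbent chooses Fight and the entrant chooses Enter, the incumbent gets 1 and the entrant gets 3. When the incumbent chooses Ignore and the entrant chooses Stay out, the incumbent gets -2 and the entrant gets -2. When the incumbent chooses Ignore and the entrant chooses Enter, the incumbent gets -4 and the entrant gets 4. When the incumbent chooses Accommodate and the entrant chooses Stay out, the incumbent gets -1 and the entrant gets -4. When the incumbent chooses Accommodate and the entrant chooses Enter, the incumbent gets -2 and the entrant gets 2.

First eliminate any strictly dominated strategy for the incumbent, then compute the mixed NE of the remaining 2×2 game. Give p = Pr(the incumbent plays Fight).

p = 3/4

The incumbent's strategy Ignore is strictly dominated by Accommodate: -1 > -2 and -2 > -4. Eliminate Ignore.
The entrant's indifference between Stay out and Enter determines the incumbent's mixing probability p:
  the entrant's payoff to Stay out: p·5 + (1−p)·(-4) = 9p - 4
  the entrant's payoff to Enter: p·3 + (1−p)·2 = p + 2
  9p - 4 = p + 2  ⇒  8p = 6  ⇒  p = 3/4.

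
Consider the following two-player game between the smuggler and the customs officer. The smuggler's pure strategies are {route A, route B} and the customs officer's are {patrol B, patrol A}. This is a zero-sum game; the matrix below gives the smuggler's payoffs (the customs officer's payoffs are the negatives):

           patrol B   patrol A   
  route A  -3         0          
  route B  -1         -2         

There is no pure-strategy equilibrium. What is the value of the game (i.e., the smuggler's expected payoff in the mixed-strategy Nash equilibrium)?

In a mixed equilibrium the smuggler is indifferent between route A and route B; this condition fixes q.
  the smuggler's payoff from route A: q·(-3) + (1−q)·0 = -3q
  the smuggler's payoff from route B: q·(-1) + (1−q)·(-2) = q - 2
  -3q = q - 2  ⇒  -4q = -2  ⇒  q = 1/2.
The value is the smuggler's expected payoff against this mix (using route A): (1/2)·(-3) + (1/2)·0 = -3/2.

v = -3/2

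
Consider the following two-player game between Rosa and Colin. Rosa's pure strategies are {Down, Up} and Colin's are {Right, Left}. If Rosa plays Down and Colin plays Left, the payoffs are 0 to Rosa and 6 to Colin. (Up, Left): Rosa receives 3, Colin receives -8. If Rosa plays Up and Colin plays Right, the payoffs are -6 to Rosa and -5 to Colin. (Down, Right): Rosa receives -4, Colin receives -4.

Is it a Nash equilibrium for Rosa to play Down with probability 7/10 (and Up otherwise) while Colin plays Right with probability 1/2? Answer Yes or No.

No

Given Rosa's mix p = 7/10, Colin's payoff from Right is -43/10 but from Left is 9/5. Colin strictly prefers Left, so Colin would not mix.
So the proposed profile is not a Nash equilibrium.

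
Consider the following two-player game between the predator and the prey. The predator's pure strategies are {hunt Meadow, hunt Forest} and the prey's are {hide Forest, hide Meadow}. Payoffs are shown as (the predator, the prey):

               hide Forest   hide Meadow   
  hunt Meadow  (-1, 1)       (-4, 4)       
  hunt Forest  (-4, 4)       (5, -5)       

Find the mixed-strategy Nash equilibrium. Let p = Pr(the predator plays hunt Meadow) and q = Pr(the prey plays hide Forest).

p = 3/4, q = 3/4

For the prey to be willing to mix, the prey must be indifferent between hide Forest and hide Meadow, which pins down the predator's mix.
  the prey's payoff to hide Forest: p·1 + (1−p)·4 = -3p + 4
  the prey's payoff to hide Meadow: p·4 + (1−p)·(-5) = 9p - 5
  -3p + 4 = 9p - 5  ⇒  -12p = -9  ⇒  p = 3/4.
The prey's mix must leave the predator indifferent between hunt Meadow and hunt Forest.
  the predator's payoff from hunt Meadow: q·(-1) + (1−q)·(-4) = 3q - 4
  the predator's payoff from hunt Forest: q·(-4) + (1−q)·5 = -9q + 5
  3q - 4 = -9q + 5  ⇒  12q = 9  ⇒  q = 3/4.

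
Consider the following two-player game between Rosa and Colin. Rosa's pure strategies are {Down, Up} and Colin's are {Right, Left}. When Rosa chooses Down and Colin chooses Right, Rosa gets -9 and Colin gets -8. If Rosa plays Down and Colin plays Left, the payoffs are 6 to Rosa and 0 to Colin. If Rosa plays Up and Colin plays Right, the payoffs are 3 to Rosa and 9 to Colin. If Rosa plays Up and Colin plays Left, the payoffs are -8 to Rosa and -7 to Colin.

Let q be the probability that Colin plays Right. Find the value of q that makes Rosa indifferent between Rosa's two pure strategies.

q = 7/13

Rosa's indifference between Down and Up determines Colin's mixing probability q:
  Rosa's payoff from Down: q·(-9) + (1−q)·6 = -15q + 6
  Rosa's payoff from Up: q·3 + (1−q)·(-8) = 11q - 8
  -15q + 6 = 11q - 8  ⇒  -26q = -14  ⇒  q = 7/13.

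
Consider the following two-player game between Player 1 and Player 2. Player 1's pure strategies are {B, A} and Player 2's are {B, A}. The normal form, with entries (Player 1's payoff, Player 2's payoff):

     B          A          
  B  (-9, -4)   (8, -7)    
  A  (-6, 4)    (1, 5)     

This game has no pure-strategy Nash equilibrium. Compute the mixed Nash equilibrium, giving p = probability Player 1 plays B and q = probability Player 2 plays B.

Set Player 2's expected payoff from B equal to that from A:
  Player 2's payoff from B: p·(-4) + (1−p)·4 = -8p + 4
  Player 2's payoff from A: p·(-7) + (1−p)·5 = -12p + 5
  -8p + 4 = -12p + 5  ⇒  4p = 1  ⇒  p = 1/4.
In a mixed equilibrium Player 1 is indifferent between B and A; this condition fixes q.
  Player 1's expected payoff from B: q·(-9) + (1−q)·8 = -17q + 8
  Player 1's expected payoff from A: q·(-6) + (1−q)·1 = -7q + 1
  -17q + 8 = -7q + 1  ⇒  -10q = -7  ⇒  q = 7/10.

p = 1/4, q = 7/10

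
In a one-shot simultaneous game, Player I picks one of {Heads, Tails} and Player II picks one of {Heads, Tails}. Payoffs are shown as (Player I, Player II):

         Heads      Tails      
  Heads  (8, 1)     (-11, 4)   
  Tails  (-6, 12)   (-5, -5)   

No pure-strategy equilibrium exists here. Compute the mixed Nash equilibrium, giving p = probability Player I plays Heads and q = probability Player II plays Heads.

p = 17/20, q = 3/10

Set Player II's expected payoff from Heads equal to that from Tails:
  Player II's payoff from Heads: p·1 + (1−p)·12 = -11p + 12
  Player II's payoff from Tails: p·4 + (1−p)·(-5) = 9p - 5
  -11p + 12 = 9p - 5  ⇒  -20p = -17  ⇒  p = 17/20.
Player I's indifference between Heads and Tails determines Player II's mixing probability q:
  Player I's expected payoff from Heads: q·8 + (1−q)·(-11) = 19q - 11
  Player I's expected payoff from Tails: q·(-6) + (1−q)·(-5) = -q - 5
  19q - 11 = -q - 5  ⇒  20q = 6  ⇒  q = 3/10.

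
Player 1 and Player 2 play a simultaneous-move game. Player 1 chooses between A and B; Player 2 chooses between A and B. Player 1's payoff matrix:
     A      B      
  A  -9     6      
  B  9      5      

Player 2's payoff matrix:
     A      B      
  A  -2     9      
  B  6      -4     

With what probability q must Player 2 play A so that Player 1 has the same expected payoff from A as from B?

q = 1/19

Player 2's mix must leave Player 1 indifferent between A and B.
  Player 1's payoff from A: q·(-9) + (1−q)·6 = -15q + 6
  Player 1's payoff from B: q·9 + (1−q)·5 = 4q + 5
  -15q + 6 = 4q + 5  ⇒  -19q = -1  ⇒  q = 1/19.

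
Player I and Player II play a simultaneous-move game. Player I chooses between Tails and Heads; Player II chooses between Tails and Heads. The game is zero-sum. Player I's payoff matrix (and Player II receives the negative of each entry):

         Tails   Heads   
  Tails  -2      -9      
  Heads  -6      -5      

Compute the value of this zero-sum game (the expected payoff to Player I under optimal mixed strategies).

For Player I to be willing to mix, Player I must be indifferent between Tails and Heads, which pins down Player II's mix.
  Player I's payoff from Tails: q·(-2) + (1−q)·(-9) = 7q - 9
  Player I's payoff from Heads: q·(-6) + (1−q)·(-5) = -q - 5
  7q - 9 = -q - 5  ⇒  8q = 4  ⇒  q = 1/2.
The value is Player I's expected payoff against this mix (using Tails): (1/2)·(-2) + (1/2)·(-9) = -11/2.

v = -11/2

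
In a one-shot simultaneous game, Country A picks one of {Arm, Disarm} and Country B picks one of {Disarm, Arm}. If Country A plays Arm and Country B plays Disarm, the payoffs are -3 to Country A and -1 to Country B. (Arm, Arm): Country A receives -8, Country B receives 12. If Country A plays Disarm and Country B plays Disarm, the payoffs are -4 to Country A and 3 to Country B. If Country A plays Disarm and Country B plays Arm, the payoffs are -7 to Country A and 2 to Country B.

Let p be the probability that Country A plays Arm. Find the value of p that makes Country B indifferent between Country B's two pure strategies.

Set Country B's expected payoff from Disarm equal to that from Arm:
  Country B's payoff to Disarm: p·(-1) + (1−p)·3 = -4p + 3
  Country B's payoff to Arm: p·12 + (1−p)·2 = 10p + 2
  -4p + 3 = 10p + 2  ⇒  -14p = -1  ⇒  p = 1/14.

p = 1/14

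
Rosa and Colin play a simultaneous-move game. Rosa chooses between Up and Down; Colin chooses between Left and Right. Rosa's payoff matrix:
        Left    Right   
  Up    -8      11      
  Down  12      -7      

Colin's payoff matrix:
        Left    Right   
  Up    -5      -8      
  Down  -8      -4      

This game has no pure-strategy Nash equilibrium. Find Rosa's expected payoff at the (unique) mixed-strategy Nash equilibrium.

For Rosa to be willing to mix, Rosa must be indifferent between Up and Down, which pins down Colin's mix.
  Rosa's expected payoff from Up: q·(-8) + (1−q)·11 = -19q + 11
  Rosa's expected payoff from Down: q·12 + (1−q)·(-7) = 19q - 7
  -19q + 11 = 19q - 7  ⇒  -38q = -18  ⇒  q = 9/19.
At equilibrium Rosa is indifferent across rows, so Rosa's payoff equals the payoff from Up: (9/19)·(-8) + (10/19)·11 = 2.

2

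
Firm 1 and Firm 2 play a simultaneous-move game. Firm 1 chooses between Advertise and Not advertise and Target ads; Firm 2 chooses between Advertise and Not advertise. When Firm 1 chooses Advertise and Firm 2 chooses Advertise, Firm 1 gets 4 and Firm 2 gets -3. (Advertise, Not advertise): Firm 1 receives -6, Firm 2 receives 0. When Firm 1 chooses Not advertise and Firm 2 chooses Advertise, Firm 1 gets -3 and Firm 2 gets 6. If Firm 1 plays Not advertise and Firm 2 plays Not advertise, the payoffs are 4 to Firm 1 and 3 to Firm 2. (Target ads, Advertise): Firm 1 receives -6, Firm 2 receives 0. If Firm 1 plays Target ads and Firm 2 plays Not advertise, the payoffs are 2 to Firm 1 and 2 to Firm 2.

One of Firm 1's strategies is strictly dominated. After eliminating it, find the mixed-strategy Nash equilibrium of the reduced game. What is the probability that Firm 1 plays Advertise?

Firm 1's strategy Target ads is strictly dominated by Not advertise: -3 > -6 and 4 > 2. Eliminate Target ads.
In a mixed equilibrium Firm 2 is indifferent between Advertise and Not advertise; this condition fixes p.
  Firm 2's payoff to Advertise: p·(-3) + (1−p)·6 = -9p + 6
  Firm 2's payoff to Not advertise: p·0 + (1−p)·3 = -3p + 3
  -9p + 6 = -3p + 3  ⇒  -6p = -3  ⇒  p = 1/2.

p = 1/2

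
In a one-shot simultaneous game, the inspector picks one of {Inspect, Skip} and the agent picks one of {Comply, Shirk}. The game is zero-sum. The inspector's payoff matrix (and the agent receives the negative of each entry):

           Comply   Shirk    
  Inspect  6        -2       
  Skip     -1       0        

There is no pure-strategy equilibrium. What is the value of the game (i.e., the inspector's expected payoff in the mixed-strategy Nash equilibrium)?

v = -2/9

Set the inspector's expected payoff from Inspect equal to that from Skip:
  the inspector's payoff to Inspect: q·6 + (1−q)·(-2) = 8q - 2
  the inspector's payoff to Skip: q·(-1) + (1−q)·0 = -q
  8q - 2 = -q  ⇒  9q = 2  ⇒  q = 2/9.
The value is the inspector's expected payoff against this mix (using Inspect): (2/9)·6 + (7/9)·(-2) = -2/9.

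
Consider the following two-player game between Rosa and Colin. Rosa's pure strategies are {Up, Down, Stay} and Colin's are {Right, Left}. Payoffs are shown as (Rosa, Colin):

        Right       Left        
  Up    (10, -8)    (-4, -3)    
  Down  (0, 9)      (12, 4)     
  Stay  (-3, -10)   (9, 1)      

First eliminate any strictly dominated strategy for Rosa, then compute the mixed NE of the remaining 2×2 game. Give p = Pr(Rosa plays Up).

Rosa's strategy Stay is strictly dominated by Down: 0 > -3 and 12 > 9. Eliminate Stay.
Colin's indifference between Right and Left determines Rosa's mixing probability p:
  Colin's payoff from Right: p·(-8) + (1−p)·9 = -17p + 9
  Colin's payoff from Left: p·(-3) + (1−p)·4 = -7p + 4
  -17p + 9 = -7p + 4  ⇒  -10p = -5  ⇒  p = 1/2.

p = 1/2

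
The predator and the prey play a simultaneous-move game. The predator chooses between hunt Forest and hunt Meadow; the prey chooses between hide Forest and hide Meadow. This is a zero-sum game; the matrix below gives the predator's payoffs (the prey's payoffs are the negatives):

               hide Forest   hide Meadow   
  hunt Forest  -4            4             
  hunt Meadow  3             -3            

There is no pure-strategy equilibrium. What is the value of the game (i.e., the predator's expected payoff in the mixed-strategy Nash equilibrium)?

For the predator to be willing to mix, the predator must be indifferent between hunt Forest and hunt Meadow, which pins down the prey's mix.
  the predator's expected payoff from hunt Forest: q·(-4) + (1−q)·4 = -8q + 4
  the predator's expected payoff from hunt Meadow: q·3 + (1−q)·(-3) = 6q - 3
  -8q + 4 = 6q - 3  ⇒  -14q = -7  ⇒  q = 1/2.
The value is the predator's expected payoff against this mix (using hunt Forest): (1/2)·(-4) + (1/2)·4 = 0.

v = 0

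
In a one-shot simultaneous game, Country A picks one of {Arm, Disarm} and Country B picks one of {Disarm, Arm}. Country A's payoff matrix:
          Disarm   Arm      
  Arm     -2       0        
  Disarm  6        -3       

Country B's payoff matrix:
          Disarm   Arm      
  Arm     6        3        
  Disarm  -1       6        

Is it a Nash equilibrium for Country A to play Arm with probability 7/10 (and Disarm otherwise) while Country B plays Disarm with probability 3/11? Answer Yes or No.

Check Country B's indifference given Country A's mix p = 7/10:
  payoff from Disarm = 39/10; payoff from Arm = 39/10 — equal.
Check Country A's indifference given Country B's mix q = 3/11:
  payoff from Arm = -6/11; payoff from Disarm = -6/11 — equal.
Both players are indifferent, so neither can profitably deviate.

Yes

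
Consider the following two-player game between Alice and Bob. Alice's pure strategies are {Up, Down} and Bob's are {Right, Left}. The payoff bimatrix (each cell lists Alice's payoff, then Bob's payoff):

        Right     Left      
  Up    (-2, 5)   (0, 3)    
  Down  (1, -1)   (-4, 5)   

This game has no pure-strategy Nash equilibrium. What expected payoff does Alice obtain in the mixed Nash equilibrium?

-8/7

Alice's indifference between Up and Down determines Bob's mixing probability q:
  Alice's expected payoff from Up: q·(-2) + (1−q)·0 = -2q
  Alice's expected payoff from Down: q·1 + (1−q)·(-4) = 5q - 4
  -2q = 5q - 4  ⇒  -7q = -4  ⇒  q = 4/7.
At equilibrium Alice is indifferent across rows, so Alice's payoff equals the payoff from Up: (4/7)·(-2) + (3/7)·0 = -8/7.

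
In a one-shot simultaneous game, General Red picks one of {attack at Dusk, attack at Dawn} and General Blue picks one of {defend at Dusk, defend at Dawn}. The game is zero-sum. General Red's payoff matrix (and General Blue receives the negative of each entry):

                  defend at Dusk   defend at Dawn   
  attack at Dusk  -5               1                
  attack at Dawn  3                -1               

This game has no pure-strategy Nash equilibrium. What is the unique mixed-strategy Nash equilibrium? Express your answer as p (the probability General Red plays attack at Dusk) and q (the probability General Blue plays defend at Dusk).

Set General Blue's expected payoff from defend at Dusk equal to that from defend at Dawn:
  General Blue's payoff from defend at Dusk: p·5 + (1−p)·(-3) = 8p - 3
  General Blue's payoff from defend at Dawn: p·(-1) + (1−p)·1 = -2p + 1
  8p - 3 = -2p + 1  ⇒  10p = 4  ⇒  p = 2/5.
In a mixed equilibrium General Red is indifferent between attack at Dusk and attack at Dawn; this condition fixes q.
  General Red's payoff to attack at Dusk: q·(-5) + (1−q)·1 = -6q + 1
  General Red's payoff to attack at Dawn: q·3 + (1−q)·(-1) = 4q - 1
  -6q + 1 = 4q - 1  ⇒  -10q = -2  ⇒  q = 1/5.

p = 2/5, q = 1/5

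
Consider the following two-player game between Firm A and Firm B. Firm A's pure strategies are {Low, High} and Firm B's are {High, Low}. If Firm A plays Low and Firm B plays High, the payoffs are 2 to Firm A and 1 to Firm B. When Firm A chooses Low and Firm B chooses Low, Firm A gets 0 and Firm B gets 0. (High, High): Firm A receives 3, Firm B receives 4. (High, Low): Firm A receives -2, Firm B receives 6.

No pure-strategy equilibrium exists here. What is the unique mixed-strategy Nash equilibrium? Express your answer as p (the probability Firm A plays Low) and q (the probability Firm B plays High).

Firm B's indifference between High and Low determines Firm A's mixing probability p:
  Firm B's payoff to High: p·1 + (1−p)·4 = -3p + 4
  Firm B's payoff to Low: p·0 + (1−p)·6 = -6p + 6
  -3p + 4 = -6p + 6  ⇒  3p = 2  ⇒  p = 2/3.
For Firm A to be willing to mix, Firm A must be indifferent between Low and High, which pins down Firm B's mix.
  Firm A's expected payoff from Low: q·2 + (1−q)·0 = 2q
  Firm A's expected payoff from High: q·3 + (1−q)·(-2) = 5q - 2
  2q = 5q - 2  ⇒  -3q = -2  ⇒  q = 2/3.

p = 2/3, q = 2/3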